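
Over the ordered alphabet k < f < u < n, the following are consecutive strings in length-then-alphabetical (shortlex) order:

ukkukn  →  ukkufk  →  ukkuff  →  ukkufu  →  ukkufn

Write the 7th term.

Continuing the enumeration 2 steps past ukkufn: ukkufn → ukkuuk → (answer).

ukkuuf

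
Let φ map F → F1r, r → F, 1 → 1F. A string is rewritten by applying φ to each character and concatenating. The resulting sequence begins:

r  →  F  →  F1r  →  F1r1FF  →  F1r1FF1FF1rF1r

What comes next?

Rewriting the 14 symbols of F1r1FF1FF1rF1r one by one yields F1r 1F F 1F F1r F1r 1F F1r F1r 1F F F1r 1F F; concatenated:

F1r1FF1FF1rF1r1FF1rF1r1FFF1r1FF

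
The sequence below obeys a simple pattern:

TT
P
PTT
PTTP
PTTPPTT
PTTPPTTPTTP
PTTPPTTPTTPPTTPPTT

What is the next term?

This is a Fibonacci-style word recurrence s(k) = s(k−1)·s(k−2): e.g. P·TT = PTT.
Continuing: PTTPPTTPTTPPTTPPTT · PTTPPTTPTTP gives term 8.

PTTPPTTPTTPPTTPPTTPTTPPTTPTTP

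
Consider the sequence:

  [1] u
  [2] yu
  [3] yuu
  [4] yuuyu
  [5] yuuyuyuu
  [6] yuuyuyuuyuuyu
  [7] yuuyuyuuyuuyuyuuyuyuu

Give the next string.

This is a Fibonacci-style word recurrence s(k) = s(k−1)·s(k−2): e.g. yu·u = yuu.
Continuing: yuuyuyuuyuuyuyuuyuyuu · yuuyuyuuyuuyu gives term 8.

yuuyuyuuyuuyuyuuyuyuuyuuyuyuuyuuyu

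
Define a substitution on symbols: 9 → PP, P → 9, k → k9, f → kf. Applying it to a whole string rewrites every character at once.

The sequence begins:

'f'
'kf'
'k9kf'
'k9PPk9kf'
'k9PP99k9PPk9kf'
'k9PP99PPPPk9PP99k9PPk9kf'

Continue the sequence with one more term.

k9PP99PPPP9999k9PP99PPPPk9PP99k9PPk9kf

Applying the rule to each of the 24 symbols of k9PP99PPPPk9PP99k9PPk9kf gives the pieces k9 PP 9 9 PP PP 9 9 9 9 k9 PP 9 9 PP PP k9 PP 9 9 k9 PP k9 kf, which concatenate to the answer.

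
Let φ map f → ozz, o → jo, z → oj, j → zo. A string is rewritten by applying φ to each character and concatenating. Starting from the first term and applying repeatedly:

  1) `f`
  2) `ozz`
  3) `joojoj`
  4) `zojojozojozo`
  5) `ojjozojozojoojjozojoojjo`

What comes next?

jozozojoojjozojoojjozojojozozojoojjozojojozozojo

Replace each of the 24 characters of ojjozojozojoojjozojoojjo in place — jo zo zo jo oj jo zo jo oj jo zo jo jo zo zo jo oj jo zo jo jo zo zo jo — and concatenate.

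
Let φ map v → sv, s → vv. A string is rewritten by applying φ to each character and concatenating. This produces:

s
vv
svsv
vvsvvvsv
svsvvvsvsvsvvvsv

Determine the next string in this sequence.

Applying the rule to each of the 16 symbols of svsvvvsvsvsvvvsv gives the pieces vv sv vv sv sv sv vv sv vv sv vv sv sv sv vv sv, which concatenate to the answer.

vvsvvvsvsvsvvvsvvvsvvvsvsvsvvvsv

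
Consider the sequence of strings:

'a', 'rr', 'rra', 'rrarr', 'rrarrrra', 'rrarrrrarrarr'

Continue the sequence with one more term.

rrarrrrarrarrrrarrrra

Each term (from the third on) is the previous term followed by the one before it: term 3 = rr·a = rra.
Continuing: rrarrrrarrarr · rrarrrra gives term 7.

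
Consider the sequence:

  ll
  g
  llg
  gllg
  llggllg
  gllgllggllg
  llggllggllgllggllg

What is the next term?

From term 3 onward, concatenate the second-to-last term with the last: ll·g = llg, g·llg = gllg, …
So term 8 is gllgllggllg·llggllggllgllggllg.

gllgllggllgllggllggllgllggllg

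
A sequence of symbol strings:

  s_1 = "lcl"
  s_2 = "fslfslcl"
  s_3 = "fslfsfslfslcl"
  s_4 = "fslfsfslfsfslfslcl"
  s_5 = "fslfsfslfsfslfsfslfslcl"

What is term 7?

Every step adds fslfs at the front: s(k+1) = fslfs·s(k).
From fslfsfslfsfslfsfslfslcl, 2 further steps: fslfsfslfsfslfsfslfslcl → fslfsfslfsfslfsfslfsfslfslcl → (answer).

fslfsfslfsfslfsfslfsfslfsfslfslcl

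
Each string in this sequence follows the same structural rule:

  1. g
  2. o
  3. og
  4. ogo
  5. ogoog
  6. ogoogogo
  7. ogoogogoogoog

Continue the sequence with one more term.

ogoogogoogoogogoogogo

This is a Fibonacci-style word recurrence s(k) = s(k−1)·s(k−2): e.g. o·g = og.
The next term joins ogoogogoogoog and ogoogogo.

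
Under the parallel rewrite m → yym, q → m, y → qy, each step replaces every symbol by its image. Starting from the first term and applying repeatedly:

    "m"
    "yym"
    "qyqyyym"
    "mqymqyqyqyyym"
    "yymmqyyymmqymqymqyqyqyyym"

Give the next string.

qyqyyymyymmqyqyqyyymyymmqyyymmqyyymmqymqymqyqyqyyym

Replace each of the 25 characters of yymmqyyymmqymqymqyqyqyyym in place — qy qy yym yym m qy qy qy yym yym m qy yym m qy yym m qy m qy m qy qy qy yym — and concatenate.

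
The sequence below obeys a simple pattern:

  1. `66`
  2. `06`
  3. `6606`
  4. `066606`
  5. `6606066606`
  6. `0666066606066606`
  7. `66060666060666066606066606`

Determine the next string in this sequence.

This is a Fibonacci-style word recurrence s(k) = s(k−2)·s(k−1): e.g. 66·06 = 6606.
The next term joins 0666066606066606 and 66060666060666066606066606.

066606660606660666060666060666066606066606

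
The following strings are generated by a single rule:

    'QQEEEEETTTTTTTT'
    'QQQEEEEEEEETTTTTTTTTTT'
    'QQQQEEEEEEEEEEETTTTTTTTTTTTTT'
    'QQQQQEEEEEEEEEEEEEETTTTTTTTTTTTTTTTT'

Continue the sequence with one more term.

Term n consists of n Q's, followed by 3n-1 E's, followed by 3n+2 T's, where the shown terms are n = 2, 3, 4, 5.
At n = 6 the blocks have lengths 6, 17, 20.

QQQQQQEEEEEEEEEEEEEEEEETTTTTTTTTTTTTTTTTTTT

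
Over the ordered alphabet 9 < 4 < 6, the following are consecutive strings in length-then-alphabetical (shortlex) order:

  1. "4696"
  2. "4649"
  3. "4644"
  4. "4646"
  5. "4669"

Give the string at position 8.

Continuing the enumeration 3 steps past 4669: 4669 → 4664 → 4666 → (answer).

6999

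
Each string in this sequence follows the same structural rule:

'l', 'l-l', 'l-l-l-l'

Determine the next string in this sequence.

s(k+1) = s(k)·-·s(k) — each term doubles the last with '-' between the halves.
Doubling l-l-l-l with '-' between the halves:

l-l-l-l-l-l-l-l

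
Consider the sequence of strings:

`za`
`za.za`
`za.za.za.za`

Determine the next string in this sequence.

za.za.za.za.za.za.za.za

Each string is two copies of the previous one joined by '.'.
So the next term is two copies of za.za.za.za with '.' between the halves.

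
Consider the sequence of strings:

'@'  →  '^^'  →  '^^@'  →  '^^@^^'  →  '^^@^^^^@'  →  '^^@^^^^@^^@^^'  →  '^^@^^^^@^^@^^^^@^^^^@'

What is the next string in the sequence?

Each term (from the third on) is the previous term followed by the one before it: term 3 = ^^·@ = ^^@.
So term 8 is ^^@^^^^@^^@^^^^@^^^^@·^^@^^^^@^^@^^.

^^@^^^^@^^@^^^^@^^^^@^^@^^^^@^^@^^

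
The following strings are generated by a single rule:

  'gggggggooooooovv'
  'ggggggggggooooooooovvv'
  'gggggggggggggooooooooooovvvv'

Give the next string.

ggggggggggggggggooooooooooooovvvvv

Each string has the form g^{3n+1} o^{2n+3} v^{n}, where the shown terms are n = 2, 3, 4.
For the next term, n = 5, so the run lengths are 16, 13, 5.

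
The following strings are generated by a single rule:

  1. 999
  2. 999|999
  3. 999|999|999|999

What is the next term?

Each string is two copies of the previous one joined by '|'.
Doubling 999|999|999|999 with '|' between the halves:

999|999|999|999|999|999|999|999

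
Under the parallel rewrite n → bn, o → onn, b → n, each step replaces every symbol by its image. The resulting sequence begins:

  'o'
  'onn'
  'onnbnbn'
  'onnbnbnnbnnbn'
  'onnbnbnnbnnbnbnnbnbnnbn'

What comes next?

Applying the rule to each of the 23 symbols of onnbnbnnbnnbnbnnbnbnnbn gives the pieces onn bn bn n bn n bn bn n bn bn n bn n bn bn n bn n bn bn n bn, which concatenate to the answer.

onnbnbnnbnnbnbnnbnbnnbnnbnbnnbnnbnbnnbn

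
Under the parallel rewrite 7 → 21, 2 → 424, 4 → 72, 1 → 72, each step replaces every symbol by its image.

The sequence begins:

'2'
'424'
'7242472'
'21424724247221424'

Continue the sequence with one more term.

Rewriting the 17 symbols of 21424724247221424 one by one yields 424 72 72 424 72 21 424 72 424 72 21 424 424 72 72 424 72; concatenated:

42472724247221424724247221424424727242472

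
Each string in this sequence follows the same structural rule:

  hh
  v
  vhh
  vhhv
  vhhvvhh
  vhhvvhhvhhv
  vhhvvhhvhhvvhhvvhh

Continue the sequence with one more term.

Each term (from the third on) is the previous term followed by the one before it: term 3 = v·hh = vhh.
So term 8 is vhhvvhhvhhvvhhvvhh·vhhvvhhvhhv.

vhhvvhhvhhvvhhvvhhvhhvvhhvhhv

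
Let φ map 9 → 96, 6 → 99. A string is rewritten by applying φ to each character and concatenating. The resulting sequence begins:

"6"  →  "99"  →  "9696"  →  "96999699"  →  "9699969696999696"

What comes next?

96999696969996999699969696999699

Applying the rule to each of the 16 symbols of 9699969696999696 gives the pieces 96 99 96 96 96 99 96 99 96 99 96 96 96 99 96 99, which concatenate to the answer.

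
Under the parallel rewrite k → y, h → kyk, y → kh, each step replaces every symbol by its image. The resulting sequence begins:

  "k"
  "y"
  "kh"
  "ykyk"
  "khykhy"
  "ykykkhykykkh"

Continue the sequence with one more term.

Apply φ to ykykkhykykkh symbol by symbol: y→kh, k→y, y→kh, k→y, k→y, h→kyk, y→kh, k→y, y→kh, k→y, k→y, h→kyk; joined: kh y kh y y kyk kh y kh y y kyk.

khykhyykykkhykhyykyk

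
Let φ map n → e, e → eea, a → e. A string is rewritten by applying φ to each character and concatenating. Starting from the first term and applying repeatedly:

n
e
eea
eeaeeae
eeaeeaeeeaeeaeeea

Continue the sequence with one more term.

eeaeeaeeeaeeaeeeaeeaeeaeeeaeeaeeeaeeaeeae

Applying the rule to each of the 17 symbols of eeaeeaeeeaeeaeeea gives the pieces eea eea e eea eea e eea eea eea e eea eea e eea eea eea e, which concatenate to the answer.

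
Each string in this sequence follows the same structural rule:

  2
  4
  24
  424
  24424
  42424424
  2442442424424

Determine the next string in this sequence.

This is a Fibonacci-style word recurrence s(k) = s(k−2)·s(k−1): e.g. 2·4 = 24.
Continuing: 42424424 · 2442442424424 gives term 8.

424244242442442424424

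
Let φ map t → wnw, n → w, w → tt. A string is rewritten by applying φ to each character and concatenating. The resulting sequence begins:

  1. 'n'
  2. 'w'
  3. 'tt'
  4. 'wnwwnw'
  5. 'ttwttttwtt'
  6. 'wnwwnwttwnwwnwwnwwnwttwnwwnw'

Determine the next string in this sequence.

Rewriting the 28 symbols of wnwwnwttwnwwnwwnwwnwttwnwwnw one by one yields tt w tt tt w tt wnw wnw tt w tt tt w tt tt w tt tt w tt wnw wnw tt w tt tt w tt; concatenated:

ttwttttwttwnwwnwttwttttwttttwttttwttwnwwnwttwttttwtt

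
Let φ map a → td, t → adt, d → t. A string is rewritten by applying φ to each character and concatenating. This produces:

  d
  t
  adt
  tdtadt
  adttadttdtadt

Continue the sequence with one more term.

tdtadtadttdtadtadttadttdtadt

Applying the rule to each of the 13 symbols of adttadttdtadt gives the pieces td t adt adt td t adt adt t adt td t adt, which concatenate to the answer.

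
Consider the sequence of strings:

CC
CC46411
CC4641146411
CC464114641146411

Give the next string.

Each term is the previous one with 46411 appended.
So the next term is CC464114641146411·46411.

CC46411464114641146411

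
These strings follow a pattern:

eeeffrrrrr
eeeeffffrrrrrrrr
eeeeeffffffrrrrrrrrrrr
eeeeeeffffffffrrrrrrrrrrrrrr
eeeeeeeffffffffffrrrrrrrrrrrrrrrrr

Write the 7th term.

eeeeeeeeeffffffffffffffrrrrrrrrrrrrrrrrrrrrrrr

Reading off run lengths: e runs 3, 4, 5, 6, 7; f runs 2, 4, 6, 8, 10; r runs 5, 8, 11, 14, 17 — each is linear in n, where the shown terms are n = 2, 3, 4, 5, 6.
At n = 8 the blocks have lengths 9, 14, 23.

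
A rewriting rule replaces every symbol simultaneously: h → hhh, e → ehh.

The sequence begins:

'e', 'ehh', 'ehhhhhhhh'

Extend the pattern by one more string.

ehhhhhhhhhhhhhhhhhhhhhhhhhh

Expanding ehhhhhhhh: e→ehh, h→hhh, h→hhh, h→hhh, h→hhh, h→hhh, h→hhh, h→hhh, h→hhh. Concatenated: ehh hhh hhh hhh hhh hhh hhh hhh hhh.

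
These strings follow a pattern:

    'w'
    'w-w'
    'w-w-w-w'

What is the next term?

w-w-w-w-w-w-w-w

Each string is two copies of the previous one joined by '-'.
So the next term is two copies of w-w-w-w with '-' between the halves.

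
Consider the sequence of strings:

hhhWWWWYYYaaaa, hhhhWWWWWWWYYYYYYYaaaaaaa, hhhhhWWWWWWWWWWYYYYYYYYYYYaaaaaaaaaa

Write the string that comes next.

hhhhhhWWWWWWWWWWWWWYYYYYYYYYYYYYYYaaaaaaaaaaaaa

Reading off run lengths: h runs 3, 4, 5; W runs 4, 7, 10; Y runs 3, 7, 11; a runs 4, 7, 10 — each is linear in n (n = 1, 2, …).
At n = 4 the blocks have lengths 6, 13, 15, 13.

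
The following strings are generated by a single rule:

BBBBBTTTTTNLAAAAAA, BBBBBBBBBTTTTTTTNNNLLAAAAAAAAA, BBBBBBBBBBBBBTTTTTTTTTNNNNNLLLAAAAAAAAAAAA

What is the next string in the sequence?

BBBBBBBBBBBBBBBBBTTTTTTTTTTTNNNNNNNLLLLAAAAAAAAAAAAAAA

Reading off run lengths: B runs 5, 9, 13; T runs 5, 7, 9; N runs 1, 3, 5; L runs 1, 2, 3; A runs 6, 9, 12 — each is linear in n (n = 1, 2, …).
Setting n = 4 gives 17, 11, 7, 4, 15 characters in each block.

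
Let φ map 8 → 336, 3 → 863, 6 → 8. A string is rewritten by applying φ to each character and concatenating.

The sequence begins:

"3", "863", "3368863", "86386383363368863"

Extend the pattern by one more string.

33688633368863336863863886386383363368863

Applying the rule to each of the 17 symbols of 86386383363368863 gives the pieces 336 8 863 336 8 863 336 863 863 8 863 863 8 336 336 8 863, which concatenate to the answer.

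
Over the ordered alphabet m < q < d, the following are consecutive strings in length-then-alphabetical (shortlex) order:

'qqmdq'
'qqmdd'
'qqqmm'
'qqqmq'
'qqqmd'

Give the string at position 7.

qqqqq

Continuing the enumeration 2 steps past qqqmd: qqqmd → qqqqm → (answer).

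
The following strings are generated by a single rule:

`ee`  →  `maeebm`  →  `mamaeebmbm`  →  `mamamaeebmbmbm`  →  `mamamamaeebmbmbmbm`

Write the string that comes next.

mamamamamaeebmbmbmbmbm

s(k+1) = ma·s(k)·bm, so each term gains ma as a prefix and bm as a suffix.
One more step from mamamamaeebmbmbmbm gives the answer.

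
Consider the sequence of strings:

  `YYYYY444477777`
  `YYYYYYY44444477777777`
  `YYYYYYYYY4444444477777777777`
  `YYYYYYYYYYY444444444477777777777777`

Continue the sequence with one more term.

YYYYYYYYYYYYY44444444444477777777777777777

Each string has the form Y^{2n+1} 4^{2n} 7^{3n-1}, where the shown terms are n = 2, 3, 4, 5.
Setting n = 6 gives 13, 12, 17 characters in each block.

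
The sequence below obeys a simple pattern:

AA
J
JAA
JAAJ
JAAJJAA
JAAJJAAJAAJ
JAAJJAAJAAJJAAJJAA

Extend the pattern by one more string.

From term 3 onward, concatenate the last term with the second-to-last: J·AA = JAA, JAA·J = JAAJ, …
So term 8 is JAAJJAAJAAJJAAJJAA·JAAJJAAJAAJ.

JAAJJAAJAAJJAAJJAAJAAJJAAJAAJ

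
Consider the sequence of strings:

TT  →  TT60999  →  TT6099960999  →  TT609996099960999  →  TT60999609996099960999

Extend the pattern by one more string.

Every step adds 60999 to the end: s(k+1) = s(k)·60999.
One more step from TT60999609996099960999 gives the answer.

TT6099960999609996099960999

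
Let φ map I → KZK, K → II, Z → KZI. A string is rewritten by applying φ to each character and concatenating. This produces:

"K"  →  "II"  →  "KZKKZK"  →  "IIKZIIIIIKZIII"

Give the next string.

KZKKZKIIKZIKZKKZKKZKKZKKZKIIKZIKZKKZKKZK

Applying the rule to each of the 14 symbols of IIKZIIIIIKZIII gives the pieces KZK KZK II KZI KZK KZK KZK KZK KZK II KZI KZK KZK KZK, which concatenate to the answer.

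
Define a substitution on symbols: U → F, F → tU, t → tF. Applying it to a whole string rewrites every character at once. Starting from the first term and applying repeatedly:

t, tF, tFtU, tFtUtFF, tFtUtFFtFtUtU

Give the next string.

φ(tFtUtFFtFtUtU) expands symbol-by-symbol to tF tU tF F tF tU tU tF tU tF F tF F; joining the 13 pieces gives the next term.

tFtUtFFtFtUtUtFtUtFFtFF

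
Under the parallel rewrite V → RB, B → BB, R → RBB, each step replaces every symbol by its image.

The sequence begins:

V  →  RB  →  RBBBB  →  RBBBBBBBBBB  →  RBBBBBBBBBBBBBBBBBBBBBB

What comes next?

φ(RBBBBBBBBBBBBBBBBBBBBBB) expands symbol-by-symbol to RBB BB BB BB BB BB BB BB BB BB BB BB BB BB BB BB BB BB BB BB BB BB BB; joining the 23 pieces gives the next term.

RBBBBBBBBBBBBBBBBBBBBBBBBBBBBBBBBBBBBBBBBBBBBBB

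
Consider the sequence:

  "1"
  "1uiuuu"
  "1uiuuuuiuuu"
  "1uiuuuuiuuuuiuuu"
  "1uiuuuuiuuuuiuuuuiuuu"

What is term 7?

The strings grow by a fixed suffix uiuuu each time.
From 1uiuuuuiuuuuiuuuuiuuu, 2 further steps: 1uiuuuuiuuuuiuuuuiuuu → 1uiuuuuiuuuuiuuuuiuuuuiuuu → (answer).

1uiuuuuiuuuuiuuuuiuuuuiuuuuiuuu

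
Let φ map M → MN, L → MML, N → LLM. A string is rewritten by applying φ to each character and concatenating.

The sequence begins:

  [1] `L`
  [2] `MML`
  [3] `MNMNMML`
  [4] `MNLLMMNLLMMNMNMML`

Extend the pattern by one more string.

φ(MNLLMMNLLMMNMNMML) expands symbol-by-symbol to MN LLM MML MML MN MN LLM MML MML MN MN LLM MN LLM MN MN MML; joining the 17 pieces gives the next term.

MNLLMMMLMMLMNMNLLMMMLMMLMNMNLLMMNLLMMNMNMML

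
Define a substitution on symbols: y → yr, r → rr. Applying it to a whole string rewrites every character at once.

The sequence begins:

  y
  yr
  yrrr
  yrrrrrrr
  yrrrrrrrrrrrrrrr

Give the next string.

yrrrrrrrrrrrrrrrrrrrrrrrrrrrrrrr

Applying the rule to each of the 16 symbols of yrrrrrrrrrrrrrrr gives the pieces yr rr rr rr rr rr rr rr rr rr rr rr rr rr rr rr, which concatenate to the answer.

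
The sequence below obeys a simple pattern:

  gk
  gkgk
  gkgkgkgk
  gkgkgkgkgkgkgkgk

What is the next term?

gkgkgkgkgkgkgkgkgkgkgkgkgkgkgkgk

Every step duplicates the string.
So the next term is two copies of gkgkgkgkgkgkgkgk.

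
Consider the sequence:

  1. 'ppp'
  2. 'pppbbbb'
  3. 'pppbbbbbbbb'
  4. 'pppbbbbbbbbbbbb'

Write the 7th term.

pppbbbbbbbbbbbbbbbbbbbbbbbb

Each term is the previous one with bbbb appended.
From pppbbbbbbbbbbbb, 3 further steps: pppbbbbbbbbbbbb → pppbbbbbbbbbbbbbbbb → pppbbbbbbbbbbbbbbbbbbbb → (answer).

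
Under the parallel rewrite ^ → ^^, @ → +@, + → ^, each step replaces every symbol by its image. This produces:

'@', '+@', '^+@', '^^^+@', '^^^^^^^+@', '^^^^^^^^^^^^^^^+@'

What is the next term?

^^^^^^^^^^^^^^^^^^^^^^^^^^^^^^^+@

φ(^^^^^^^^^^^^^^^+@) expands symbol-by-symbol to ^^ ^^ ^^ ^^ ^^ ^^ ^^ ^^ ^^ ^^ ^^ ^^ ^^ ^^ ^^ ^ +@; joining the 17 pieces gives the next term.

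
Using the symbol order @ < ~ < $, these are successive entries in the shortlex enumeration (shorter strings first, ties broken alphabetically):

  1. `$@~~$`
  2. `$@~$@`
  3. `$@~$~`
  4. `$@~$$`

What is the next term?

$@$@@

Find the rightmost character of $@~$$ below $, bump it to the next letter, and reset everything to its right to @.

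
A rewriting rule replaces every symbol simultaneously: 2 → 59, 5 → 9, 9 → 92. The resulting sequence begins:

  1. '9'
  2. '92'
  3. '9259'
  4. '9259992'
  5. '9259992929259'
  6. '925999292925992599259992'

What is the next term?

Rewriting the 24 symbols of 925999292925992599259992 one by one yields 92 59 9 92 92 92 59 92 59 92 59 9 92 92 59 9 92 92 59 9 92 92 92 59; concatenated:

92599929292599259925999292599929259992929259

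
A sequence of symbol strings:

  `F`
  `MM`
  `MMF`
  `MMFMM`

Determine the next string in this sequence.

This is a Fibonacci-style word recurrence s(k) = s(k−1)·s(k−2): e.g. MM·F = MMF.
Continuing: MMFMM · MMF gives term 5.

MMFMMMMF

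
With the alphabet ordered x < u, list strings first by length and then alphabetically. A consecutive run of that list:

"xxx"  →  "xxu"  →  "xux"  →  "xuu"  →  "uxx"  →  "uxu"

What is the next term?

uux

Treat uxu as a base-2 numeral over the given alphabet and add one, carrying through any trailing u's.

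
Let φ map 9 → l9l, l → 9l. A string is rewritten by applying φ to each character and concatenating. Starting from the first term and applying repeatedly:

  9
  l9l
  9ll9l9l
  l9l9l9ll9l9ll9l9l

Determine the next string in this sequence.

9ll9l9ll9l9ll9l9l9ll9l9ll9l9l9ll9l9ll9l9l

φ(l9l9l9ll9l9ll9l9l) expands symbol-by-symbol to 9l l9l 9l l9l 9l l9l 9l 9l l9l 9l l9l 9l 9l l9l 9l l9l 9l; joining the 17 pieces gives the next term.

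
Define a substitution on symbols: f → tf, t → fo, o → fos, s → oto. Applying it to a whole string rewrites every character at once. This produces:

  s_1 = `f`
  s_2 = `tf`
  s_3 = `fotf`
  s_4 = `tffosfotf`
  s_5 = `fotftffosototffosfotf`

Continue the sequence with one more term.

Rewriting the 21 symbols of fotftffosototffosfotf one by one yields tf fos fo tf fo tf tf fos oto fos fo fos fo tf tf fos oto tf fos fo tf; concatenated:

tffosfotffotftffosotofosfofosfotftffosototffosfotf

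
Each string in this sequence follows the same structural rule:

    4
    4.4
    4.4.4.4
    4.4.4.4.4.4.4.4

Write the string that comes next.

4.4.4.4.4.4.4.4.4.4.4.4.4.4.4.4

Every step duplicates the string with '.' between the halves.
So the next term is two copies of 4.4.4.4.4.4.4.4 with '.' between the halves.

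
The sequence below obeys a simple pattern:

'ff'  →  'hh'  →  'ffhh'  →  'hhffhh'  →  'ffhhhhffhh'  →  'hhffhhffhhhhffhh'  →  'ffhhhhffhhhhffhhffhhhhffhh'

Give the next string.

Each term (from the third on) is the two preceding terms concatenated in order: term 3 = ff·hh = ffhh.
So term 8 is hhffhhffhhhhffhh·ffhhhhffhhhhffhhffhhhhffhh.

hhffhhffhhhhffhhffhhhhffhhhhffhhffhhhhffhh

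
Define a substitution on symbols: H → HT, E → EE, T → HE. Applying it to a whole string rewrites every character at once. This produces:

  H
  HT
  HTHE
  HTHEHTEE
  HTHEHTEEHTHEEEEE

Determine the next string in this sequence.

HTHEHTEEHTHEEEEEHTHEHTEEEEEEEEEE

Replace each of the 16 characters of HTHEHTEEHTHEEEEE in place — HT HE HT EE HT HE EE EE HT HE HT EE EE EE EE EE — and concatenate.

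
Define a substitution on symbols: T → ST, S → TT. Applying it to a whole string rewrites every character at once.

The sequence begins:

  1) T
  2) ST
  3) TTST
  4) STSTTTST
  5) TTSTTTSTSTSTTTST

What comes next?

STSTTTSTSTSTTTSTTTSTTTSTSTSTTTST

Applying the rule to each of the 16 symbols of TTSTTTSTSTSTTTST gives the pieces ST ST TT ST ST ST TT ST TT ST TT ST ST ST TT ST, which concatenate to the answer.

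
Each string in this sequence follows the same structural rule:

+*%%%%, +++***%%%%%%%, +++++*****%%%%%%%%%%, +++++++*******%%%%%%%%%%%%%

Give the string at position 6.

+++++++++++***********%%%%%%%%%%%%%%%%%%%

Term n consists of 2n-1 +'s, followed by 2n-1 *'s, followed by 3n+1 %'s (n = 1, 2, …).
Setting n = 6 gives 11, 11, 19 characters in each block.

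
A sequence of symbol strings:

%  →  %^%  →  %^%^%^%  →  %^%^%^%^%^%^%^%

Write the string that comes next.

s(k+1) = s(k)·^·s(k) — each term doubles the last with '^' between the halves.
So the next term is two copies of %^%^%^%^%^%^%^% with '^' between the halves.

%^%^%^%^%^%^%^%^%^%^%^%^%^%^%^%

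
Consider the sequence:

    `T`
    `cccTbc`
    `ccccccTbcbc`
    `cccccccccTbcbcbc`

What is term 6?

cccccccccccccccTbcbcbcbcbc

Every step adds ccc to the front and bc to the end of the previous string.
From cccccccccTbcbcbc, 2 further steps: cccccccccTbcbcbc → ccccccccccccTbcbcbcbc → (answer).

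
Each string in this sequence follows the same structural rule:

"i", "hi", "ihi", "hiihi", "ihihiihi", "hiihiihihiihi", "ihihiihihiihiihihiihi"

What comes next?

From term 3 onward, concatenate the second-to-last term with the last: i·hi = ihi, hi·ihi = hiihi, …
The next term joins hiihiihihiihi and ihihiihihiihiihihiihi.

hiihiihihiihiihihiihihiihiihihiihi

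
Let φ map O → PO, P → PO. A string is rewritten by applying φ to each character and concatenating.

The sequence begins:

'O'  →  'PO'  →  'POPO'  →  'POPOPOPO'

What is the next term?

POPOPOPOPOPOPOPO

Apply φ to POPOPOPO symbol by symbol: P→PO, O→PO, P→PO, O→PO, P→PO, O→PO, P→PO, O→PO; joined: PO PO PO PO PO PO PO PO.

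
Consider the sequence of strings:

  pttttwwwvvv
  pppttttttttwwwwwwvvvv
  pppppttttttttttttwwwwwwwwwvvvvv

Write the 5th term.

pppppppppttttttttttttttttttttwwwwwwwwwwwwwwwvvvvvvv

Term n consists of 2n-1 p's, followed by 4n t's, followed by 3n w's, followed by n+2 v's (n = 1, 2, …).
Setting n = 5 gives 9, 20, 15, 7 characters in each block.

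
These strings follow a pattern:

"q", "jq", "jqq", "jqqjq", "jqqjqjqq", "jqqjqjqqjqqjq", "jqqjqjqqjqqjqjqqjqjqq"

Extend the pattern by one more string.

Each term (from the third on) is the previous term followed by the one before it: term 3 = jq·q = jqq.
So term 8 is jqqjqjqqjqqjqjqqjqjqq·jqqjqjqqjqqjq.

jqqjqjqqjqqjqjqqjqjqqjqqjqjqqjqqjq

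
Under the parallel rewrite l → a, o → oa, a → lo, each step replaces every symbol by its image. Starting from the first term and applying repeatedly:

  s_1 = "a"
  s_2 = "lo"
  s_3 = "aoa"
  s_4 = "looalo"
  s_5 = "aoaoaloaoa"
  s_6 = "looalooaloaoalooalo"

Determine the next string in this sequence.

Replace each of the 19 characters of looalooaloaoalooalo in place — a oa oa lo a oa oa lo a oa lo oa lo a oa oa lo a oa — and concatenate.

aoaoaloaoaoaloaoalooaloaoaoaloaoa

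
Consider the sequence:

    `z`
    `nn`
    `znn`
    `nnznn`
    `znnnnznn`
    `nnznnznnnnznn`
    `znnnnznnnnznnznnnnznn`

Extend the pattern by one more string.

nnznnznnnnznnznnnnznnnnznnznnnnznn

This is a Fibonacci-style word recurrence s(k) = s(k−2)·s(k−1): e.g. z·nn = znn.
The next term joins nnznnznnnnznn and znnnnznnnnznnznnnnznn.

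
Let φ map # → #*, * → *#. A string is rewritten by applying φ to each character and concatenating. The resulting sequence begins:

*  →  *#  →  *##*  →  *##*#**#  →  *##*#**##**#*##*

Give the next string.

Rewriting the 16 symbols of *##*#**##**#*##* one by one yields *# #* #* *# #* *# *# #* #* *# *# #* *# #* #* *#; concatenated:

*##*#**##**#*##*#**#*##**##*#**#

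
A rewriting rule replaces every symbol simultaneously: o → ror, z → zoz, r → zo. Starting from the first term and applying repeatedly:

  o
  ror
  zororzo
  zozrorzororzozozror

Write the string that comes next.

Replace each of the 19 characters of zozrorzororzozozror in place — zoz ror zoz zo ror zo zoz ror zo ror zo zoz ror zoz ror zoz zo ror zo — and concatenate.

zozrorzozzororzozozrorzororzozozrorzozrorzozzororzo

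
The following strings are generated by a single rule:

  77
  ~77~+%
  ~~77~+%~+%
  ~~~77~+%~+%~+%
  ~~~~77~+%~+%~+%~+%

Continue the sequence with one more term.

~~~~~77~+%~+%~+%~+%~+%

Every step adds ~ to the front and ~+% to the end of the previous string.
One more step from ~~~~77~+%~+%~+%~+% gives the answer.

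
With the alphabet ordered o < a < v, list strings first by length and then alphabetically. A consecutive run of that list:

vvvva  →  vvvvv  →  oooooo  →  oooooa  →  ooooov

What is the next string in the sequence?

ooooao

Treat ooooov as a base-3 numeral over the given alphabet and add one, carrying through any trailing v's.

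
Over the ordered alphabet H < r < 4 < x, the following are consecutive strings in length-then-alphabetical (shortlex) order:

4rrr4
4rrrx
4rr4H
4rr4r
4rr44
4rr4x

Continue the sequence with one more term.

4rrxH

Treat 4rr4x as a base-4 numeral over the given alphabet and add one, carrying through any trailing x's.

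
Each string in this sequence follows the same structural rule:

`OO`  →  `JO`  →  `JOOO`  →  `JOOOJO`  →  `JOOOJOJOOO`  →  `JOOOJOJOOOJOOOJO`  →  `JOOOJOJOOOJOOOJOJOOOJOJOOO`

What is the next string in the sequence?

From term 3 onward, concatenate the last term with the second-to-last: JO·OO = JOOO, JOOO·JO = JOOOJO, …
So term 8 is JOOOJOJOOOJOOOJOJOOOJOJOOO·JOOOJOJOOOJOOOJO.

JOOOJOJOOOJOOOJOJOOOJOJOOOJOOOJOJOOOJOOOJO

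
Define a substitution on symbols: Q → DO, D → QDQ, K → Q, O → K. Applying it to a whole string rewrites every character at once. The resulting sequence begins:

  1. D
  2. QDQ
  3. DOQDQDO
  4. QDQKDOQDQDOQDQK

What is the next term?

φ(QDQKDOQDQDOQDQK) expands symbol-by-symbol to DO QDQ DO Q QDQ K DO QDQ DO QDQ K DO QDQ DO Q; joining the 15 pieces gives the next term.

DOQDQDOQQDQKDOQDQDOQDQKDOQDQDOQ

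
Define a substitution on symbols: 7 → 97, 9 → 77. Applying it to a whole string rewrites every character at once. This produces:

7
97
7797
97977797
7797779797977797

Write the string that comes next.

Rewriting the 16 symbols of 7797779797977797 one by one yields 97 97 77 97 97 97 77 97 77 97 77 97 97 97 77 97; concatenated:

97977797979777977797779797977797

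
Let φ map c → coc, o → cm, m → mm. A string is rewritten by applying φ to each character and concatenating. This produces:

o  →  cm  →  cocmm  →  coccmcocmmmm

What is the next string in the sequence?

Rewriting each symbol of coccmcocmmmm: c→coc, o→cm, c→coc, c→coc, m→mm, c→coc, o→cm, c→coc, m→mm, m→mm, m→mm, m→mm, which concatenates to coc cm coc coc mm coc cm coc mm mm mm mm.

coccmcoccocmmcoccmcocmmmmmmmm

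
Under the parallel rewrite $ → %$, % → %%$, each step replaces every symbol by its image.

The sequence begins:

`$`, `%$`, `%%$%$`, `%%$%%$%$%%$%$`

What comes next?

Rewriting the 13 symbols of %%$%%$%$%%$%$ one by one yields %%$ %%$ %$ %%$ %%$ %$ %%$ %$ %%$ %%$ %$ %%$ %$; concatenated:

%%$%%$%$%%$%%$%$%%$%$%%$%%$%$%%$%$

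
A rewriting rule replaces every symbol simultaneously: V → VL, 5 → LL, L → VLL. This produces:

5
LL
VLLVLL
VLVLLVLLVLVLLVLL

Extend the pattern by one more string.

φ(VLVLLVLLVLVLLVLL) expands symbol-by-symbol to VL VLL VL VLL VLL VL VLL VLL VL VLL VL VLL VLL VL VLL VLL; joining the 16 pieces gives the next term.

VLVLLVLVLLVLLVLVLLVLLVLVLLVLVLLVLLVLVLLVLL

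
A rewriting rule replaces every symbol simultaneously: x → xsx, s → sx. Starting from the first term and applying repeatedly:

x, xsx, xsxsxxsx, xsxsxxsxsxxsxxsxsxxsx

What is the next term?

xsxsxxsxsxxsxxsxsxxsxsxxsxxsxsxxsxxsxsxxsxsxxsxxsxsxxsx

φ(xsxsxxsxsxxsxxsxsxxsx) expands symbol-by-symbol to xsx sx xsx sx xsx xsx sx xsx sx xsx xsx sx xsx xsx sx xsx sx xsx xsx sx xsx; joining the 21 pieces gives the next term.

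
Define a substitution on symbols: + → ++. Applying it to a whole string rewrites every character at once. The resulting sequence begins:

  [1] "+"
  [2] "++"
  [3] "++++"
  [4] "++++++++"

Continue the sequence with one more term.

++++++++++++++++

Apply φ to ++++++++ symbol by symbol: +→++, +→++, +→++, +→++, +→++, +→++, +→++, +→++; joined: ++ ++ ++ ++ ++ ++ ++ ++.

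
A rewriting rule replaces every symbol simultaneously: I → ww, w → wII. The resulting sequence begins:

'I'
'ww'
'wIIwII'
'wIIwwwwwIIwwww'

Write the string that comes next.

Applying the rule to each of the 14 symbols of wIIwwwwwIIwwww gives the pieces wII ww ww wII wII wII wII wII ww ww wII wII wII wII, which concatenate to the answer.

wIIwwwwwIIwIIwIIwIIwIIwwwwwIIwIIwIIwII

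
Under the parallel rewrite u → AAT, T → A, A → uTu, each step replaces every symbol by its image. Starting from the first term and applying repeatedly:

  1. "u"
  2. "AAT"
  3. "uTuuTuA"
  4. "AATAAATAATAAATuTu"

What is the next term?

Applying the rule to each of the 17 symbols of AATAAATAATAAATuTu gives the pieces uTu uTu A uTu uTu uTu A uTu uTu A uTu uTu uTu A AAT A AAT, which concatenate to the answer.

uTuuTuAuTuuTuuTuAuTuuTuAuTuuTuuTuAAATAAAT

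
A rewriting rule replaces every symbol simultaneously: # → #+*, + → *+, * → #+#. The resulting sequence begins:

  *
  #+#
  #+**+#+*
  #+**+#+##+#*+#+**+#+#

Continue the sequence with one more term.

Applying the rule to each of the 21 symbols of #+**+#+##+#*+#+**+#+# gives the pieces #+* *+ #+# #+# *+ #+* *+ #+* #+* *+ #+* #+# *+ #+* *+ #+# #+# *+ #+* *+ #+*, which concatenate to the answer.

#+**+#+##+#*+#+**+#+*#+**+#+*#+#*+#+**+#+##+#*+#+**+#+*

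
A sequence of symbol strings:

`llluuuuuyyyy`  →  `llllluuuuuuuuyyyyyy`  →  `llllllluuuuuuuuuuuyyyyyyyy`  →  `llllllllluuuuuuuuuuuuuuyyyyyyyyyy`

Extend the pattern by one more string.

llllllllllluuuuuuuuuuuuuuuuuyyyyyyyyyyyy

The n-th term is 2n+1 l's then 3n+2 u's then 2n+2 y's (n = 1, 2, …).
Setting n = 5 gives 11, 17, 12 characters in each block.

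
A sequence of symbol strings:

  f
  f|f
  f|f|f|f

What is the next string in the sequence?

s(k+1) = s(k)·|·s(k) — each term doubles the last with '|' between the halves.
Doubling f|f|f|f with '|' between the halves:

f|f|f|f|f|f|f|f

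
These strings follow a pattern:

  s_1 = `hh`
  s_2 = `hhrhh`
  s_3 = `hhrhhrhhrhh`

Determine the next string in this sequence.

hhrhhrhhrhhrhhrhhrhhrhh

Each string is two copies of the previous one joined by 'r'.
So the next term is two copies of hhrhhrhhrhh with 'r' between the halves.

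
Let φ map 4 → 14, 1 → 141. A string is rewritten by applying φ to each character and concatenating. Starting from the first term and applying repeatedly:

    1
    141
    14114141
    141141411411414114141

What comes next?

Rewriting the 21 symbols of 141141411411414114141 one by one yields 141 14 141 141 14 141 14 141 141 14 141 141 14 141 14 141 141 14 141 14 141; concatenated:

1411414114114141141411411414114114141141411411414114141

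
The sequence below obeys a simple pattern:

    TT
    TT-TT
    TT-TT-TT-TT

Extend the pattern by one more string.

TT-TT-TT-TT-TT-TT-TT-TT

s(k+1) = s(k)·-·s(k) — each term doubles the last with '-' between the halves.
One more doubling of TT-TT-TT-TT gives the answer.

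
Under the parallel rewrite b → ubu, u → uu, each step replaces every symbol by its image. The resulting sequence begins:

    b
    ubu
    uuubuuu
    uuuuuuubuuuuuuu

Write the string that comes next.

uuuuuuuuuuuuuuubuuuuuuuuuuuuuuu

Replace each of the 15 characters of uuuuuuubuuuuuuu in place — uu uu uu uu uu uu uu ubu uu uu uu uu uu uu uu — and concatenate.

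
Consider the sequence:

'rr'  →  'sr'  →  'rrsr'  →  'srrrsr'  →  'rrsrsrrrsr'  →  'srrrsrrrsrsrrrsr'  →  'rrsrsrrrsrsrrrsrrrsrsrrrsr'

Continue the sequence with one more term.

srrrsrrrsrsrrrsrrrsrsrrrsrsrrrsrrrsrsrrrsr

From term 3 onward, concatenate the second-to-last term with the last: rr·sr = rrsr, sr·rrsr = srrrsr, …
The next term joins srrrsrrrsrsrrrsr and rrsrsrrrsrsrrrsrrrsrsrrrsr.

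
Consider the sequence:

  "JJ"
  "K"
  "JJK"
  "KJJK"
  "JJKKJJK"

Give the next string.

KJJKJJKKJJK

Each term (from the third on) is the two preceding terms concatenated in order: term 3 = JJ·K = JJK.
The next term joins KJJK and JJKKJJK.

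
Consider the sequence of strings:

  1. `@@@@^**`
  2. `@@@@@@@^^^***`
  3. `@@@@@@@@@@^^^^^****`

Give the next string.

@@@@@@@@@@@@@^^^^^^^*****

Each string has the form @^{3n+1} ^^{2n-1} *^{n+1} (n = 1, 2, …).
For the next term, n = 4, so the run lengths are 13, 7, 5.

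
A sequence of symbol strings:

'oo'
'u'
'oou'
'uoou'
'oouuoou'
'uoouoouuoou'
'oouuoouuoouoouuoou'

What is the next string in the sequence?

uoouoouuoouoouuoouuoouoouuoou

This is a Fibonacci-style word recurrence s(k) = s(k−2)·s(k−1): e.g. oo·u = oou.
The next term joins uoouoouuoou and oouuoouuoouoouuoou.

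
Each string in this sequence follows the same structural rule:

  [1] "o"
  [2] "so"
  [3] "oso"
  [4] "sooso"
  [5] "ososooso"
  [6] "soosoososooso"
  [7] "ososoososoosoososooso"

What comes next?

From term 3 onward, concatenate the second-to-last term with the last: o·so = oso, so·oso = sooso, …
Continuing: soosoososooso · ososoososoosoososooso gives term 8.

soosoososoosoososoososoosoososooso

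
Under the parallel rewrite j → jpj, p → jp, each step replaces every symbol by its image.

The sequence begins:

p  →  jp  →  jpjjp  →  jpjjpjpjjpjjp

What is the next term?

Replace each of the 13 characters of jpjjpjpjjpjjp in place — jpj jp jpj jpj jp jpj jp jpj jpj jp jpj jpj jp — and concatenate.

jpjjpjpjjpjjpjpjjpjpjjpjjpjpjjpjjp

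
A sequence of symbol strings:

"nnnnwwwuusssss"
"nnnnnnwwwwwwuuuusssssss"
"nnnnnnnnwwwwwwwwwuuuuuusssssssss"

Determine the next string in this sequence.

nnnnnnnnnnwwwwwwwwwwwwuuuuuuuusssssssssss

Reading off run lengths: n runs 4, 6, 8; w runs 3, 6, 9; u runs 2, 4, 6; s runs 5, 7, 9 — each is linear in n (n = 1, 2, …).
Setting n = 4 gives 10, 12, 8, 11 characters in each block.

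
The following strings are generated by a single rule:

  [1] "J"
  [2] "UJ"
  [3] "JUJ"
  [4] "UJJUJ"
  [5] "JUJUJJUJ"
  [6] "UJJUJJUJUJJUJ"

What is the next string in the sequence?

JUJUJJUJUJJUJJUJUJJUJ

This is a Fibonacci-style word recurrence s(k) = s(k−2)·s(k−1): e.g. J·UJ = JUJ.
Continuing: JUJUJJUJ · UJJUJJUJUJJUJ gives term 7.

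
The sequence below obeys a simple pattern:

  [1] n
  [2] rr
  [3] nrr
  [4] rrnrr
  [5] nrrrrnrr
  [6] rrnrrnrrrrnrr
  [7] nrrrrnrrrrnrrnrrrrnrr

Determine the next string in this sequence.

This is a Fibonacci-style word recurrence s(k) = s(k−2)·s(k−1): e.g. n·rr = nrr.
So term 8 is rrnrrnrrrrnrr·nrrrrnrrrrnrrnrrrrnrr.

rrnrrnrrrrnrrnrrrrnrrrrnrrnrrrrnrr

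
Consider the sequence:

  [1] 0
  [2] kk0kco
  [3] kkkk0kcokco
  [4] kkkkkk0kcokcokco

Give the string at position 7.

kkkkkkkkkkkk0kcokcokcokcokcokco

Every step adds kk to the front and kco to the end of the previous string.
From kkkkkk0kcokcokco, 3 further steps: kkkkkk0kcokcokco → kkkkkkkk0kcokcokcokco → kkkkkkkkkk0kcokcokcokcokco → (answer).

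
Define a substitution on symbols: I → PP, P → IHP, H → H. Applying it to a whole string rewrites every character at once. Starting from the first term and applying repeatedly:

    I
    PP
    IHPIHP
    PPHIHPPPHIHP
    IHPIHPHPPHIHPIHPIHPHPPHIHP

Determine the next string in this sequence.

Applying the rule to each of the 26 symbols of IHPIHPHPPHIHPIHPIHPHPPHIHP gives the pieces PP H IHP PP H IHP H IHP IHP H PP H IHP PP H IHP PP H IHP H IHP IHP H PP H IHP, which concatenate to the answer.

PPHIHPPPHIHPHIHPIHPHPPHIHPPPHIHPPPHIHPHIHPIHPHPPHIHP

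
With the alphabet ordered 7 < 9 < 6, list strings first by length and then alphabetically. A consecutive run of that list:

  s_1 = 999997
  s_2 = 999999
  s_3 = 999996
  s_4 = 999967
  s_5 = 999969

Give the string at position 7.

Stepping forward 2 times from 999969: 999969 → 999966, then the target.

999677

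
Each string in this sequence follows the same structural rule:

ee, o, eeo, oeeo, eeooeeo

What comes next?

oeeoeeooeeo

From term 3 onward, concatenate the second-to-last term with the last: ee·o = eeo, o·eeo = oeeo, …
The next term joins oeeo and eeooeeo.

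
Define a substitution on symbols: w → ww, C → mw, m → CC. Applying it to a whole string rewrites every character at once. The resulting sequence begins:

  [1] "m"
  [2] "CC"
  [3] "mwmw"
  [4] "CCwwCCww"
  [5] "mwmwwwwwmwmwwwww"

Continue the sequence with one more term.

Replace each of the 16 characters of mwmwwwwwmwmwwwww in place — CC ww CC ww ww ww ww ww CC ww CC ww ww ww ww ww — and concatenate.

CCwwCCwwwwwwwwwwCCwwCCwwwwwwwwww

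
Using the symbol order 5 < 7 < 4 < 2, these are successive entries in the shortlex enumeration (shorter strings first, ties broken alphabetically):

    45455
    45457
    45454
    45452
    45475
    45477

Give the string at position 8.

Stepping forward 2 times from 45477: 45477 → 45474, then the target.

45472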